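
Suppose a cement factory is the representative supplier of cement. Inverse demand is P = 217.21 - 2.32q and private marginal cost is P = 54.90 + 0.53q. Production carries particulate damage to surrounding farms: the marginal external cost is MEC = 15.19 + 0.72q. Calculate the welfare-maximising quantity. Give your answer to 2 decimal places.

Social marginal cost = private MC + MEC = 70.09 + 1.25q.
Set SMC = demand: 70.09 + 1.25q = 217.21 - 2.32q → q* = 41.2101.

q* = 41.21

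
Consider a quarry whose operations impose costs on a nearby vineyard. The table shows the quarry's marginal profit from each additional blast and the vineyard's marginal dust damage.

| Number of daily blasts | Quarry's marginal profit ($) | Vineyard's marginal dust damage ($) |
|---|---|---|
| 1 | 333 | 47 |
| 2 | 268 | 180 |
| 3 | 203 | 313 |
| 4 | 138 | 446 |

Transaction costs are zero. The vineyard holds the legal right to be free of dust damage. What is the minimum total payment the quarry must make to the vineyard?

Efficient level: marginal profit ≥ marginal dust damage through level 2, so k* = 2.
With the vineyard holding the right, the quarry must at least compensate total damage at k*: 47 + 180 = 227.

$227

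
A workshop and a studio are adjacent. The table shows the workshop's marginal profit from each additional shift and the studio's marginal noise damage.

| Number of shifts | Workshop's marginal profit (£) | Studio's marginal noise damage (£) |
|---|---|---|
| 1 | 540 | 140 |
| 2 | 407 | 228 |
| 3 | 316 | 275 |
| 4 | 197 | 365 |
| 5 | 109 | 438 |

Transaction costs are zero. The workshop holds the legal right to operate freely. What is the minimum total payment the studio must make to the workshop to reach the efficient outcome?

£306

Left alone the workshop would choose level 5 (marginal profit stays positive).
Efficient level: k* = 3 (marginal profit ≥ marginal noise damage through 3).
The studio must at least cover the workshop's forgone profit from cutting 5→3: 197 + 109 = 306.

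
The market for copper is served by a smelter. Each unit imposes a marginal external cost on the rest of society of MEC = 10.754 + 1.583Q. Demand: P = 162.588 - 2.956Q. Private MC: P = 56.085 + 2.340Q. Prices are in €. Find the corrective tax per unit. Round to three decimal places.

Social marginal cost = private MC + MEC = 66.839 + 3.923Q.
Set SMC = demand: 66.839 + 3.923Q = 162.588 - 2.956Q → Q* = 13.9190.
The Pigouvian tax equals MEC at Q*: 10.754 + 1.583×13.9190 = 32.7878.

tax = €32.788 per unit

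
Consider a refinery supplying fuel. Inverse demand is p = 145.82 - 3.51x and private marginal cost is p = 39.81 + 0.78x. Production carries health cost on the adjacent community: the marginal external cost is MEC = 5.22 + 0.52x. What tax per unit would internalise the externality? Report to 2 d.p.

tax = 16.12 per unit

Social marginal cost = private MC + MEC = 45.03 + 1.30x.
Set SMC = demand: 45.03 + 1.30x = 145.82 - 3.51x → x* = 20.9543.
The Pigouvian tax equals MEC at x*: 5.22 + 0.52×20.9543 = 16.1162.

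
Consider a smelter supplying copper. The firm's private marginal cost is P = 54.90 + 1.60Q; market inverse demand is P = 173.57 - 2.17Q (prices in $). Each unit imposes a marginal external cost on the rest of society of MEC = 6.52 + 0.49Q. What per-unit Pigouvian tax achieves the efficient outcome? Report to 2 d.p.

tax = $19.42 per unit

Social marginal cost = private MC + MEC = 61.42 + 2.09Q.
Set SMC = demand: 61.42 + 2.09Q = 173.57 - 2.17Q → Q* = 26.3263.
The Pigouvian tax equals MEC at Q*: 6.52 + 0.49×26.3263 = 19.4199.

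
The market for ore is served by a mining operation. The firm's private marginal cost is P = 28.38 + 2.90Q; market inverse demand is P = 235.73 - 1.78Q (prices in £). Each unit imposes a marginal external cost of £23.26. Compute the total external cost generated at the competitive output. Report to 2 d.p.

£1030.55

Market equilibrium (private): 28.38 + 2.90Q = 235.73 - 1.78Q → Q_m = 44.3056.
Total external cost = MEC × Q_m = 23.26 × 44.3056 = 1030.5483.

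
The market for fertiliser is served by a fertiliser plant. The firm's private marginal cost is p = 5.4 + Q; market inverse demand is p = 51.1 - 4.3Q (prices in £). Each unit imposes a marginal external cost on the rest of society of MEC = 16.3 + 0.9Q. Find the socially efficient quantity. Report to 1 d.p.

Social marginal cost = private MC + MEC = 21.7 + 1.9Q.
Set SMC = demand: 21.7 + 1.9Q = 51.1 - 4.3Q → Q* = 4.7419.

Q* = 4.7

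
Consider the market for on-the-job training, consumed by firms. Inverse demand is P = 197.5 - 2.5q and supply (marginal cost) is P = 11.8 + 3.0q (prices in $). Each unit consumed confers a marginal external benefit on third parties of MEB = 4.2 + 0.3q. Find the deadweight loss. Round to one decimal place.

DWL = $19.7

Market equilibrium (private): 11.8 + 3.0q = 197.5 - 2.5q → q_m = 33.7636.
Social marginal benefit = demand + MEB = 201.7 - 2.2q.
Set SMB = MC: 201.7 - 2.2q = 11.8 + 3.0q → q* = 36.5192.
The loss is the area between SMB and MC from q* to q_m; with linear curves that's a triangle of height MEB(q_m).
DWL = ½ × 2.7556 × 14.3291 = 19.7426.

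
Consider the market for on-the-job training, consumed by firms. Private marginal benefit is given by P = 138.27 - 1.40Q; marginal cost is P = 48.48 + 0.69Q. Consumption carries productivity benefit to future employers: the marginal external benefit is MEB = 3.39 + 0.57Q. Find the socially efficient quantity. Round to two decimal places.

Social marginal benefit = demand + MEB = 141.66 - 0.83Q.
Set SMB = MC: 141.66 - 0.83Q = 48.48 + 0.69Q → Q* = 61.3026.

Q* = 61.30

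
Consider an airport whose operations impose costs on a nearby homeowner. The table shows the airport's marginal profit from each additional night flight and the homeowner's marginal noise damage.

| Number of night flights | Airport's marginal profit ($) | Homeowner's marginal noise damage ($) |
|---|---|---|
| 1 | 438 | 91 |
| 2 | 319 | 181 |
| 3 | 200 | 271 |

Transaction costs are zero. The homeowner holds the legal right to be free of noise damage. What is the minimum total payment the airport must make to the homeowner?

Efficient level: marginal profit ≥ marginal noise damage through level 2, so k* = 2.
With the homeowner holding the right, the airport must at least compensate total damage at k*: 91 + 181 = 272.

$272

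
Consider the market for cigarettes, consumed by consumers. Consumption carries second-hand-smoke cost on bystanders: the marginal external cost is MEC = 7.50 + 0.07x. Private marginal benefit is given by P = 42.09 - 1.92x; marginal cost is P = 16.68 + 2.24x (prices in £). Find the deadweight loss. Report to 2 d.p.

Market equilibrium (private): 16.68 + 2.24x = 42.09 - 1.92x → x_m = 6.1082.
Social marginal benefit = demand − MEC = 34.59 - 1.99x.
Set SMB = MC: 34.59 - 1.99x = 16.68 + 2.24x → x* = 4.2340.
Height of the DWL triangle at x_m is MC(x_m) − SMB(x_m) = MEC(x_m) = 7.9276.
DWL = ½ × 1.8742 × 7.9276 = 7.4290.

DWL = £7.43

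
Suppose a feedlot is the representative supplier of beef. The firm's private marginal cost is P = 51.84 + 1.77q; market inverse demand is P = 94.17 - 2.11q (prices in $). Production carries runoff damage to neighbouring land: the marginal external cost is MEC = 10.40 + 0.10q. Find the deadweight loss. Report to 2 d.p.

Market equilibrium (private): 51.84 + 1.77q = 94.17 - 2.11q → q_m = 10.9098.
Social marginal cost = private MC + MEC = 62.24 + 1.87q.
Set SMC = demand: 62.24 + 1.87q = 94.17 - 2.11q → q* = 8.0226.
The loss is the area between SMC and demand from q* to q_m; with linear curves that's a triangle of height MEC(q_m).
DWL = ½ × 2.8872 × 11.4910 = 16.5884.

DWL = $16.59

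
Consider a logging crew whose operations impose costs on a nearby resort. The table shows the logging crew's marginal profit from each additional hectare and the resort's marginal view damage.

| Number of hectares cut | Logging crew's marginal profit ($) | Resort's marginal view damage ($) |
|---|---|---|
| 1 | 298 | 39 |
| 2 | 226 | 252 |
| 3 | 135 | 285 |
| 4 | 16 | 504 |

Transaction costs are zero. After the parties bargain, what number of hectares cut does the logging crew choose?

1

Bargaining reaches the level where marginal profit last exceeds marginal view damage.
That holds through level 1 (298 ≥ 39) but not at 2 (226 < 252).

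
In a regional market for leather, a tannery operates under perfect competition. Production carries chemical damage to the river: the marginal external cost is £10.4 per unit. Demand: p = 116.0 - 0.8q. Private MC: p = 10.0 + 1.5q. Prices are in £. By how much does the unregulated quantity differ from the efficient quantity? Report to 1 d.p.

4.5 units

Market equilibrium (private): 10.0 + 1.5q = 116.0 - 0.8q → q_m = 46.0870.
Social marginal cost = private MC + MEC = 20.4 + 1.5q.
Set SMC = demand: 20.4 + 1.5q = 116.0 - 0.8q → q* = 41.5652.
Gap = |46.0870 − 41.5652| = 4.5218.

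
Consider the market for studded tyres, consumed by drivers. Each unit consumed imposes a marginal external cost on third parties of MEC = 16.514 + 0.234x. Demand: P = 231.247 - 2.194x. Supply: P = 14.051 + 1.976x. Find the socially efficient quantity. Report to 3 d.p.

Social marginal benefit = demand − MEC = 214.733 - 2.428x.
Set SMB = MC: 214.733 - 2.428x = 14.051 + 1.976x → x* = 45.5681.

x* = 45.568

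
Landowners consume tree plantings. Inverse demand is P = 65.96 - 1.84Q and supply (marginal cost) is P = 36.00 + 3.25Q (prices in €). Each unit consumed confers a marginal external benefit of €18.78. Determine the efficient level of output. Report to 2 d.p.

Q* = 9.58

Social marginal benefit = demand + MEB = 84.74 - 1.84Q.
Set SMB = MC: 84.74 - 1.84Q = 36.00 + 3.25Q → Q* = 9.5756.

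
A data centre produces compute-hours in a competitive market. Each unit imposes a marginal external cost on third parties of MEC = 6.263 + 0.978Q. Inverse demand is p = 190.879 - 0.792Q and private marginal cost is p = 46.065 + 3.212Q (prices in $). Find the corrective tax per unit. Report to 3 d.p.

tax = $33.461 per unit

Social marginal cost = private MC + MEC = 52.328 + 4.190Q.
Set SMC = demand: 52.328 + 4.190Q = 190.879 - 0.792Q → Q* = 27.8103.
The Pigouvian tax equals MEC at Q*: 6.263 + 0.978×27.8103 = 33.4615.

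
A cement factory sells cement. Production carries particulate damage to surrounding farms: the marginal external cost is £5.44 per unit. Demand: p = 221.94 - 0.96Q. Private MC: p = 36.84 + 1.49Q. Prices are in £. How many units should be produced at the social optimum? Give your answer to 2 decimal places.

Social marginal cost = private MC + MEC = 42.28 + 1.49Q.
Set SMC = demand: 42.28 + 1.49Q = 221.94 - 0.96Q → Q* = 73.3306.

Q* = 73.33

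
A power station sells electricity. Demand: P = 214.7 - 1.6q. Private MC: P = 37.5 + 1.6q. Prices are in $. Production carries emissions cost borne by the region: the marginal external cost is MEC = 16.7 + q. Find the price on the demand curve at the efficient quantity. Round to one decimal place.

Social marginal cost = private MC + MEC = 54.2 + 2.6q.
Set SMC = demand: 54.2 + 2.6q = 214.7 - 1.6q → q* = 38.2143.
Consumer price on the demand curve at q*: 214.7 − 1.6×38.2143 = 153.5571.

P = $153.6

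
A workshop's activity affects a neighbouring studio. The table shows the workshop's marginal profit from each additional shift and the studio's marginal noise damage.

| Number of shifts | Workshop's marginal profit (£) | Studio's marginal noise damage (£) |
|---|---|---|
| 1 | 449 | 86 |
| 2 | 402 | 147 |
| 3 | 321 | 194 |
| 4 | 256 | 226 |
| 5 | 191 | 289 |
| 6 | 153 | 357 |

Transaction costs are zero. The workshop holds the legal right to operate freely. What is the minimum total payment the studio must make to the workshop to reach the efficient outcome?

£344

Left alone the workshop would choose level 6 (marginal profit stays positive).
Efficient level: k* = 4 (marginal profit ≥ marginal noise damage through 4).
The studio must at least cover the workshop's forgone profit from cutting 6→4: 191 + 153 = 344.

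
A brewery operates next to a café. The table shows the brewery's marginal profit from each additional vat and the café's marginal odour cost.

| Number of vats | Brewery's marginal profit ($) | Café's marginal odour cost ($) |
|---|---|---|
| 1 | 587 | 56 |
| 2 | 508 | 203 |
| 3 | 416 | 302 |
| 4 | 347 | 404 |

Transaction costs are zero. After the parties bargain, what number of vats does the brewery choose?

Bargaining reaches the level where marginal profit last exceeds marginal odour cost.
That holds through level 3 (416 ≥ 302) but not at 4 (347 < 404).

3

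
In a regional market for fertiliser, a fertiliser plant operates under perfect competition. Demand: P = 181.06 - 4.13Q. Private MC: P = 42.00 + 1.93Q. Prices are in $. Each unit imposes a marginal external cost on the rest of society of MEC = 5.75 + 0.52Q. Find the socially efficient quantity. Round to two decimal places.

Q* = 20.26

Social marginal cost = private MC + MEC = 47.75 + 2.45Q.
Set SMC = demand: 47.75 + 2.45Q = 181.06 - 4.13Q → Q* = 20.2599.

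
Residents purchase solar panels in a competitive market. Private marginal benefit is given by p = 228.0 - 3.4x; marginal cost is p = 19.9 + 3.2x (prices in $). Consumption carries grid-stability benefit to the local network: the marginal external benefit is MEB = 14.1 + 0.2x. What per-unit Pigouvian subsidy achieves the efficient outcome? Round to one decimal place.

Social marginal benefit = demand + MEB = 242.1 - 3.2x.
Set SMB = MC: 242.1 - 3.2x = 19.9 + 3.2x → x* = 34.7188.
The Pigouvian subsidy equals MEB at x*: 14.1 + 0.2×34.7188 = 21.0438.

subsidy = $21.0 per unit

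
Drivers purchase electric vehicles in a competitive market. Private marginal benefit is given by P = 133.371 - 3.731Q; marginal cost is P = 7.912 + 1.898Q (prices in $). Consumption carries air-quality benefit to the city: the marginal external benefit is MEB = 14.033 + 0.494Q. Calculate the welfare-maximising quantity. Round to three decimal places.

Social marginal benefit = demand + MEB = 147.404 - 3.237Q.
Set SMB = MC: 147.404 - 3.237Q = 7.912 + 1.898Q → Q* = 27.1649.

Q* = 27.165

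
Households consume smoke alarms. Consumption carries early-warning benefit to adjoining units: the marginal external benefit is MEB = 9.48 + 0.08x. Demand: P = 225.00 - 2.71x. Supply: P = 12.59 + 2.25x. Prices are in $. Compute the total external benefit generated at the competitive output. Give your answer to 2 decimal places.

$479.34

Market equilibrium (private): 12.59 + 2.25x = 225.00 - 2.71x → x_m = 42.8246.
Total external benefit = ∫₀^{x_m} (9.48 + 0.08x) dx = 9.48×42.8246 + ½×0.08×42.8246² = 479.3351.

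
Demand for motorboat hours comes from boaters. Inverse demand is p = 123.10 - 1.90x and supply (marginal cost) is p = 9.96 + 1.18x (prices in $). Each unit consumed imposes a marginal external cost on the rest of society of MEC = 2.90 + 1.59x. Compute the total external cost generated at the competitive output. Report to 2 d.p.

Market equilibrium (private): 9.96 + 1.18x = 123.10 - 1.90x → x_m = 36.7338.
Total external cost = ∫₀^{x_m} (2.90 + 1.59x) dx = 2.90×36.7338 + ½×1.59×36.7338² = 1179.2788.

$1179.28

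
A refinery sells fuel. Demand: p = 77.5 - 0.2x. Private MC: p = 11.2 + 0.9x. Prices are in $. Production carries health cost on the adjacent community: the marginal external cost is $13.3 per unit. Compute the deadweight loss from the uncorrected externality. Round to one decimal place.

DWL = $80.4

Market equilibrium (private): 11.2 + 0.9x = 77.5 - 0.2x → x_m = 60.2727.
Social marginal cost = private MC + MEC = 24.5 + 0.9x.
Set SMC = demand: 24.5 + 0.9x = 77.5 - 0.2x → x* = 48.1818.
The welfare-loss triangle has base |x_m − x*| and height MEC(x_m) (the vertical gap between SMC and demand is zero at x* and MEC at x_m).
DWL = ½ × 12.0909 × 13.3000 = 80.4045.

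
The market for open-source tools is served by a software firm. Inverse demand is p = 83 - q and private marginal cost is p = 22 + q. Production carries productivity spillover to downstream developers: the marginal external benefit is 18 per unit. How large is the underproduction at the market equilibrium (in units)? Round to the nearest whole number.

9 units

Market equilibrium (private): 22 + q = 83 - q → q_m = 30.5000.
Social marginal cost = private MC − MEB = 4 + q.
Set SMC = demand: 4 + q = 83 - q → q* = 39.5000.
Gap = |30.5000 − 39.5000| = 9.0000.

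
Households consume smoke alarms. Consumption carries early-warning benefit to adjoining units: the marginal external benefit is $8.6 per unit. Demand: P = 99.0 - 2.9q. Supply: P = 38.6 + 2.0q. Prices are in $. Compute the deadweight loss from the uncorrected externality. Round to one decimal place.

DWL = $7.5

Market equilibrium (private): 38.6 + 2.0q = 99.0 - 2.9q → q_m = 12.3265.
Social marginal benefit = demand + MEB = 107.6 - 2.9q.
Set SMB = MC: 107.6 - 2.9q = 38.6 + 2.0q → q* = 14.0816.
The loss is the area between SMB and MC from q* to q_m; with linear curves that's a triangle of height MEB(q_m).
DWL = ½ × 1.7551 × 8.6000 = 7.5469.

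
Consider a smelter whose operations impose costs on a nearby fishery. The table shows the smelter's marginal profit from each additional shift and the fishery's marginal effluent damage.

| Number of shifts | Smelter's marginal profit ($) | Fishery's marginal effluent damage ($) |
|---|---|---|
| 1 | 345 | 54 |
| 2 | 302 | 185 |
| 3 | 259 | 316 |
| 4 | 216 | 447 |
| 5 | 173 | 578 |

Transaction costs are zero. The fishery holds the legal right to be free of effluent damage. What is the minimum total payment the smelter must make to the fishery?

Efficient level: marginal profit ≥ marginal effluent damage through level 2, so k* = 2.
With the fishery holding the right, the smelter must at least compensate total damage at k*: 54 + 185 = 239.

$239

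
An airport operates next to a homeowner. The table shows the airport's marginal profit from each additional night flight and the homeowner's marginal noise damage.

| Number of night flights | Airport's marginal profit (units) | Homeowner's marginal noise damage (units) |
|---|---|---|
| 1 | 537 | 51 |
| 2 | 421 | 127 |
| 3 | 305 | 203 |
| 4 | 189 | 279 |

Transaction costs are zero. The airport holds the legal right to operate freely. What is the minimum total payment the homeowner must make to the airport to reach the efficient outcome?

Left alone the airport would choose level 4 (marginal profit stays positive).
Efficient level: k* = 3 (marginal profit ≥ marginal noise damage through 3).
The homeowner must at least cover the airport's forgone profit from cutting 4→3: 189 = 189.

189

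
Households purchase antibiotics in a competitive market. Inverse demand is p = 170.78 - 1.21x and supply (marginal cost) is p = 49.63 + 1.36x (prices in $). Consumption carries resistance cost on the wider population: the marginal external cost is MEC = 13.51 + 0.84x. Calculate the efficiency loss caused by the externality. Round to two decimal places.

DWL = $413.55

Market equilibrium (private): 49.63 + 1.36x = 170.78 - 1.21x → x_m = 47.1401.
Social marginal benefit = demand − MEC = 157.27 - 2.05x.
Set SMB = MC: 157.27 - 2.05x = 49.63 + 1.36x → x* = 31.5660.
Height of the DWL triangle at x_m is MC(x_m) − SMB(x_m) = MEC(x_m) = 53.1077.
DWL = ½ × 15.5741 × 53.1077 = 413.5523.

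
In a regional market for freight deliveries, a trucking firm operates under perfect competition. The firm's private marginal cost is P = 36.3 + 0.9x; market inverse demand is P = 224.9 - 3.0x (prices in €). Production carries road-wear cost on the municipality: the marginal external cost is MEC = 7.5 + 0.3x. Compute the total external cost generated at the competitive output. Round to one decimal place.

€713.5

Market equilibrium (private): 36.3 + 0.9x = 224.9 - 3.0x → x_m = 48.3590.
Total external cost = ∫₀^{x_m} (7.5 + 0.3x) dx = 7.5×48.3590 + ½×0.3×48.3590² = 713.4814.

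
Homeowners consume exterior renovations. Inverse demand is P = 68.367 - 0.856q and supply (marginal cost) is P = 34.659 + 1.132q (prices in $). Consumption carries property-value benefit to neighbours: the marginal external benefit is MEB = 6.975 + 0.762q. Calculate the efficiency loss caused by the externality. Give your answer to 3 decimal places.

Market equilibrium (private): 34.659 + 1.132q = 68.367 - 0.856q → q_m = 16.9557.
Social marginal benefit = demand + MEB = 75.342 - 0.094q.
Set SMB = MC: 75.342 - 0.094q = 34.659 + 1.132q → q* = 33.1835.
The welfare-loss triangle has base |q_m − q*| and height MEB(q_m) (the vertical gap between SMB and MC is zero at q* and MEB at q_m).
DWL = ½ × 16.2278 × 19.8953 = 161.4285.

DWL = $161.428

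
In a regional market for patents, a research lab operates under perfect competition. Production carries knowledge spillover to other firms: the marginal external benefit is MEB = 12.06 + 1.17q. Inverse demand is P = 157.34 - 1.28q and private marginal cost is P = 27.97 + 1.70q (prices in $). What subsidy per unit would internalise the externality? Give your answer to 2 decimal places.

subsidy = $103.48 per unit

Social marginal cost = private MC − MEB = 15.91 + 0.53q.
Set SMC = demand: 15.91 + 0.53q = 157.34 - 1.28q → q* = 78.1381.
The Pigouvian subsidy equals MEB at q*: 12.06 + 1.17×78.1381 = 103.4816.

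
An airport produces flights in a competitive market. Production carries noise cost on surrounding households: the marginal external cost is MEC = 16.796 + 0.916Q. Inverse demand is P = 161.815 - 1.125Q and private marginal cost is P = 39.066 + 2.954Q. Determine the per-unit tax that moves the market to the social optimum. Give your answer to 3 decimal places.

tax = 36.226 per unit

Social marginal cost = private MC + MEC = 55.862 + 3.870Q.
Set SMC = demand: 55.862 + 3.870Q = 161.815 - 1.125Q → Q* = 21.2118.
The Pigouvian tax equals MEC at Q*: 16.796 + 0.916×21.2118 = 36.2260.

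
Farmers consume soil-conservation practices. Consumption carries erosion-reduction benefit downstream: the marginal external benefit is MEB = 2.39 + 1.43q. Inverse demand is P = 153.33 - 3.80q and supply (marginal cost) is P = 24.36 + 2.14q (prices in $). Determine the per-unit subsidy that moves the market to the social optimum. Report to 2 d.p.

Social marginal benefit = demand + MEB = 155.72 - 2.37q.
Set SMB = MC: 155.72 - 2.37q = 24.36 + 2.14q → q* = 29.1264.
The Pigouvian subsidy equals MEB at q*: 2.39 + 1.43×29.1264 = 44.0408.

subsidy = $44.04 per unit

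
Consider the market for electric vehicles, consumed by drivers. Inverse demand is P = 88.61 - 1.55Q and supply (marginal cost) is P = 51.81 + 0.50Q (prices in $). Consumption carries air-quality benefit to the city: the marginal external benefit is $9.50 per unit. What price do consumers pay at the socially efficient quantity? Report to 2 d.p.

Social marginal benefit = demand + MEB = 98.11 - 1.55Q.
Set SMB = MC: 98.11 - 1.55Q = 51.81 + 0.50Q → Q* = 22.5854.
Consumer price on the demand curve at Q*: 88.61 − 1.55×22.5854 = 53.6026.

P = $53.60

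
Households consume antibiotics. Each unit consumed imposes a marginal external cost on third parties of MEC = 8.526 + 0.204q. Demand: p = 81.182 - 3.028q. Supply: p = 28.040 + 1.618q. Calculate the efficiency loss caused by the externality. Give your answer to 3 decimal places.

Market equilibrium (private): 28.040 + 1.618q = 81.182 - 3.028q → q_m = 11.4382.
Social marginal benefit = demand − MEC = 72.656 - 3.232q.
Set SMB = MC: 72.656 - 3.232q = 28.040 + 1.618q → q* = 9.1992.
Between q* and q_m the wedge MC − SMB runs linearly from 0 to MEC(q_m), so the loss is a triangle.
DWL = ½ × 2.2390 × 10.8594 = 12.1571.

DWL = 12.157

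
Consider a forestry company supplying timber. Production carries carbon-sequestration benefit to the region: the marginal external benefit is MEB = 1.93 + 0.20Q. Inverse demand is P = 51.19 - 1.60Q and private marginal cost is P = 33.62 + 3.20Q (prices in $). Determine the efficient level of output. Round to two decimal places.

Q* = 4.24

Social marginal cost = private MC − MEB = 31.69 + 3.00Q.
Set SMC = demand: 31.69 + 3.00Q = 51.19 - 1.60Q → Q* = 4.2391.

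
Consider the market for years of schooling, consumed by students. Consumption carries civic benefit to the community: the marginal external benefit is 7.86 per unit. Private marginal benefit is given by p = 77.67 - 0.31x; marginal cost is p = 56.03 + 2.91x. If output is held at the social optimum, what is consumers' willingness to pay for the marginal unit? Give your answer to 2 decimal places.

P = 74.83

Social marginal benefit = demand + MEB = 85.53 - 0.31x.
Set SMB = MC: 85.53 - 0.31x = 56.03 + 2.91x → x* = 9.1615.
Consumer price on the demand curve at x*: 77.67 − 0.31×9.1615 = 74.8299.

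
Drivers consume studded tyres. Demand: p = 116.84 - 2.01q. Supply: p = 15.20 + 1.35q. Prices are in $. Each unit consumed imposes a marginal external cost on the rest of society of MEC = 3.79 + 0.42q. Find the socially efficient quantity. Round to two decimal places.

q* = 25.89

Social marginal benefit = demand − MEC = 113.05 - 2.43q.
Set SMB = MC: 113.05 - 2.43q = 15.20 + 1.35q → q* = 25.8862.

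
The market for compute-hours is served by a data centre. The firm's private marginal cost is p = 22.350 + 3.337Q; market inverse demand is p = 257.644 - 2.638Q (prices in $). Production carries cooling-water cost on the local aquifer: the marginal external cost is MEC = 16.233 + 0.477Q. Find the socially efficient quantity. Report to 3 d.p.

Q* = 33.952

Social marginal cost = private MC + MEC = 38.583 + 3.814Q.
Set SMC = demand: 38.583 + 3.814Q = 257.644 - 2.638Q → Q* = 33.9524.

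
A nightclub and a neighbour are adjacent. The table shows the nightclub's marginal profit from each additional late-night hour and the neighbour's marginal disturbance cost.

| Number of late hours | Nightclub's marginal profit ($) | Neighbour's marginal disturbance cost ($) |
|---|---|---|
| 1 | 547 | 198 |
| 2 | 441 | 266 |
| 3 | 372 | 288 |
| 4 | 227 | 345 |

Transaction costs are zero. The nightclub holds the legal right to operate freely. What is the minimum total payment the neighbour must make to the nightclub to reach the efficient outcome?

$227

Left alone the nightclub would choose level 4 (marginal profit stays positive).
Efficient level: k* = 3 (marginal profit ≥ marginal disturbance cost through 3).
The neighbour must at least cover the nightclub's forgone profit from cutting 4→3: 227 = 227.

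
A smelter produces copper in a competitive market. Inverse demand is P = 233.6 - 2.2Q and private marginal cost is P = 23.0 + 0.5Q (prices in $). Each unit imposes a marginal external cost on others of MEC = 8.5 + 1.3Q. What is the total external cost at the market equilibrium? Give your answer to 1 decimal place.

$4617.6

Market equilibrium (private): 23.0 + 0.5Q = 233.6 - 2.2Q → Q_m = 78.0000.
Total external cost = ∫₀^{Q_m} (8.5 + 1.3Q) dQ = 8.5×78.0000 + ½×1.3×78.0000² = 4617.6000.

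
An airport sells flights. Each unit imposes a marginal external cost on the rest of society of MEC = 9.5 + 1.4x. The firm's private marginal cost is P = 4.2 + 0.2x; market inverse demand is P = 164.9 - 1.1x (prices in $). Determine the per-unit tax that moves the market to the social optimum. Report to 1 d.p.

Social marginal cost = private MC + MEC = 13.7 + 1.6x.
Set SMC = demand: 13.7 + 1.6x = 164.9 - 1.1x → x* = 56.0000.
The Pigouvian tax equals MEC at x*: 9.5 + 1.4×56.0000 = 87.9000.

tax = $87.9 per unit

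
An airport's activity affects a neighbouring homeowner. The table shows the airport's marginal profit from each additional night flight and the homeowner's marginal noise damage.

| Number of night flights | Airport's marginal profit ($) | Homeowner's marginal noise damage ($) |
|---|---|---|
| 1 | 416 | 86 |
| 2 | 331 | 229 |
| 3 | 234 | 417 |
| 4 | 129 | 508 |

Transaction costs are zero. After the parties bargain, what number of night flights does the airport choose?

2

Bargaining reaches the level where marginal profit last exceeds marginal noise damage.
That holds through level 2 (331 ≥ 229) but not at 3 (234 < 417).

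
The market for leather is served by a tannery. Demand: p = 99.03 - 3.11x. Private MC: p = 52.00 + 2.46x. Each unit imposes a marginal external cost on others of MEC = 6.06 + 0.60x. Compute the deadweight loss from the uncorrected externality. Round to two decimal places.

Market equilibrium (private): 52.00 + 2.46x = 99.03 - 3.11x → x_m = 8.4434.
Social marginal cost = private MC + MEC = 58.06 + 3.06x.
Set SMC = demand: 58.06 + 3.06x = 99.03 - 3.11x → x* = 6.6402.
The welfare-loss triangle has base |x_m − x*| and height MEC(x_m) (the vertical gap between SMC and demand is zero at x* and MEC at x_m).
DWL = ½ × 1.8032 × 11.1261 = 10.0313.

DWL = 10.03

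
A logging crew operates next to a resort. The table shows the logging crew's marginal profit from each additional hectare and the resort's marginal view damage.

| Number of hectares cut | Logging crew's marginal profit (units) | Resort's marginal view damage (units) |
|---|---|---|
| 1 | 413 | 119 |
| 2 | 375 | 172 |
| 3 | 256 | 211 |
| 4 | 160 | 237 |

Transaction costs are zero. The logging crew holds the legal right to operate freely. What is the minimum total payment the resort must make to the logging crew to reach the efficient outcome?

160

Left alone the logging crew would choose level 4 (marginal profit stays positive).
Efficient level: k* = 3 (marginal profit ≥ marginal view damage through 3).
The resort must at least cover the logging crew's forgone profit from cutting 4→3: 160 = 160.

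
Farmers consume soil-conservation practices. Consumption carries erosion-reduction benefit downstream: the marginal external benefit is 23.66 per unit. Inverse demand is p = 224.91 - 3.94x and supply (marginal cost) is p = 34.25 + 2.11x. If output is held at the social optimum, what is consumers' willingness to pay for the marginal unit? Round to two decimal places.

Social marginal benefit = demand + MEB = 248.57 - 3.94x.
Set SMB = MC: 248.57 - 3.94x = 34.25 + 2.11x → x* = 35.4248.
Consumer price on the demand curve at x*: 224.91 − 3.94×35.4248 = 85.3363.

P = 85.34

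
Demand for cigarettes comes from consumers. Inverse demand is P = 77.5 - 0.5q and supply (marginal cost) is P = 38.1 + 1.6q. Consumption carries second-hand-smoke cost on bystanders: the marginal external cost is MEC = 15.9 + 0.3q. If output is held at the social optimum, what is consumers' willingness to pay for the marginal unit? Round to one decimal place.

Social marginal benefit = demand − MEC = 61.6 - 0.8q.
Set SMB = MC: 61.6 - 0.8q = 38.1 + 1.6q → q* = 9.7917.
Consumer price on the demand curve at q*: 77.5 − 0.5×9.7917 = 72.6042.

P = 72.6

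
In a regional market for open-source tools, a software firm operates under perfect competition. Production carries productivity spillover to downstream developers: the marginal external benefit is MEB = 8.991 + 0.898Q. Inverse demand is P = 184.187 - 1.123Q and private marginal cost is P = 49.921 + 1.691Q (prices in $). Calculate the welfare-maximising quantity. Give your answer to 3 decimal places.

Social marginal cost = private MC − MEB = 40.930 + 0.793Q.
Set SMC = demand: 40.930 + 0.793Q = 184.187 - 1.123Q → Q* = 74.7688.

Q* = 74.769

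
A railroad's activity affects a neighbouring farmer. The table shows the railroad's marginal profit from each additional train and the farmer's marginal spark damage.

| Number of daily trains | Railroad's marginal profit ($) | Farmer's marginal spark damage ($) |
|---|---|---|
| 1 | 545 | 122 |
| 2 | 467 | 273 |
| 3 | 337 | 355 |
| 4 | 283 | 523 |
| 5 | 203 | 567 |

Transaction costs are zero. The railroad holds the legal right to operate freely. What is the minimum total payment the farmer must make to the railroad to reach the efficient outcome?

Left alone the railroad would choose level 5 (marginal profit stays positive).
Efficient level: k* = 2 (marginal profit ≥ marginal spark damage through 2).
The farmer must at least cover the railroad's forgone profit from cutting 5→2: 337 + 283 + 203 = 823.

$823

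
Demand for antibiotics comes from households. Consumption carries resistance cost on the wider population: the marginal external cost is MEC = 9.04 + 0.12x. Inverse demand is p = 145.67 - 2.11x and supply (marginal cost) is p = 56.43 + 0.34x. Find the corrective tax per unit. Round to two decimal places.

tax = 12.78 per unit

Social marginal benefit = demand − MEC = 136.63 - 2.23x.
Set SMB = MC: 136.63 - 2.23x = 56.43 + 0.34x → x* = 31.2062.
The Pigouvian tax equals MEC at x*: 9.04 + 0.12×31.2062 = 12.7847.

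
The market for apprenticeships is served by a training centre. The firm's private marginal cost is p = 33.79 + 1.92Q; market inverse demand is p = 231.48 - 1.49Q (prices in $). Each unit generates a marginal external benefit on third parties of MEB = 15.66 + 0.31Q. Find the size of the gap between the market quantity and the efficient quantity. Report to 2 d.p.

Market equilibrium (private): 33.79 + 1.92Q = 231.48 - 1.49Q → Q_m = 57.9736.
Social marginal cost = private MC − MEB = 18.13 + 1.61Q.
Set SMC = demand: 18.13 + 1.61Q = 231.48 - 1.49Q → Q* = 68.8226.
Gap = |57.9736 − 68.8226| = 10.8490.

10.85 units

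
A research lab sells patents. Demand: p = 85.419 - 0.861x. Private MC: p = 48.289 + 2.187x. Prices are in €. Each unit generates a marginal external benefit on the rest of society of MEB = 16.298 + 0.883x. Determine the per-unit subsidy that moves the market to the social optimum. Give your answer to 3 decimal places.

Social marginal cost = private MC − MEB = 31.991 + 1.304x.
Set SMC = demand: 31.991 + 1.304x = 85.419 - 0.861x → x* = 24.6781.
The Pigouvian subsidy equals MEB at x*: 16.298 + 0.883×24.6781 = 38.0888.

subsidy = €38.089 per unit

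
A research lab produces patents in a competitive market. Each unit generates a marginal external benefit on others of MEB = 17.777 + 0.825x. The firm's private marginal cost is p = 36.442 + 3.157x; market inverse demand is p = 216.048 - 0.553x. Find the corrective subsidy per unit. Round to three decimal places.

Social marginal cost = private MC − MEB = 18.665 + 2.332x.
Set SMC = demand: 18.665 + 2.332x = 216.048 - 0.553x → x* = 68.4170.
The Pigouvian subsidy equals MEB at x*: 17.777 + 0.825×68.4170 = 74.2210.

subsidy = 74.221 per unit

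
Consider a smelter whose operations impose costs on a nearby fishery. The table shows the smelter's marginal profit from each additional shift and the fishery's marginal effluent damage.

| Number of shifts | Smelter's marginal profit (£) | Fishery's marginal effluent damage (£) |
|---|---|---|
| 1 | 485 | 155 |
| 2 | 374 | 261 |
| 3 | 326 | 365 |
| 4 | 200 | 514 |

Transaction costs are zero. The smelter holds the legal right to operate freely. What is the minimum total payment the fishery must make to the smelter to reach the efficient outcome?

Left alone the smelter would choose level 4 (marginal profit stays positive).
Efficient level: k* = 2 (marginal profit ≥ marginal effluent damage through 2).
The fishery must at least cover the smelter's forgone profit from cutting 4→2: 326 + 200 = 526.

£526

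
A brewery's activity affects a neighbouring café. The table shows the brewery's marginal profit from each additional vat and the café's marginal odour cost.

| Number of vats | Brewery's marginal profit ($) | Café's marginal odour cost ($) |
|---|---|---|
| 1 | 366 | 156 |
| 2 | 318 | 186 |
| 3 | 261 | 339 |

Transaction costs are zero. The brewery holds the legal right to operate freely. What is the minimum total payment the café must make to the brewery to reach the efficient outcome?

Left alone the brewery would choose level 3 (marginal profit stays positive).
Efficient level: k* = 2 (marginal profit ≥ marginal odour cost through 2).
The café must at least cover the brewery's forgone profit from cutting 3→2: 261 = 261.

$261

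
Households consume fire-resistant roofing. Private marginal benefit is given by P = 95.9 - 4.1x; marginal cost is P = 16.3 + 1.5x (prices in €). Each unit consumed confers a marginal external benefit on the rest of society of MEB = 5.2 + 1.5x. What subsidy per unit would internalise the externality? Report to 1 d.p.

Social marginal benefit = demand + MEB = 101.1 - 2.6x.
Set SMB = MC: 101.1 - 2.6x = 16.3 + 1.5x → x* = 20.6829.
The Pigouvian subsidy equals MEB at x*: 5.2 + 1.5×20.6829 = 36.2244.

subsidy = €36.2 per unit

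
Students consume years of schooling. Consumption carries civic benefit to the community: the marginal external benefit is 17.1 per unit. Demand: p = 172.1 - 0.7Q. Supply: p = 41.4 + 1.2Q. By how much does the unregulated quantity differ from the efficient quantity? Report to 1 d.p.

9.0 units

Market equilibrium (private): 41.4 + 1.2Q = 172.1 - 0.7Q → Q_m = 68.7895.
Social marginal benefit = demand + MEB = 189.2 - 0.7Q.
Set SMB = MC: 189.2 - 0.7Q = 41.4 + 1.2Q → Q* = 77.7895.
Gap = |68.7895 − 77.7895| = 9.0000.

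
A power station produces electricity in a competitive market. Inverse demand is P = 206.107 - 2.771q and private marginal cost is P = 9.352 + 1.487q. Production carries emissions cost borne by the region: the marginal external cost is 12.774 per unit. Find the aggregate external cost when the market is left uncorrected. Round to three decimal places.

590.265

Market equilibrium (private): 9.352 + 1.487q = 206.107 - 2.771q → q_m = 46.2083.
Total external cost = MEC × q_m = 12.774 × 46.2083 = 590.2648.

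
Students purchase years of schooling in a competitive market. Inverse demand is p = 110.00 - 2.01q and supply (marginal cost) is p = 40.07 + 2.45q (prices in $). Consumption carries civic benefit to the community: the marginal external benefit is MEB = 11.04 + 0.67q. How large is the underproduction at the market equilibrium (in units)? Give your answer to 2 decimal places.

Market equilibrium (private): 40.07 + 2.45q = 110.00 - 2.01q → q_m = 15.6794.
Social marginal benefit = demand + MEB = 121.04 - 1.34q.
Set SMB = MC: 121.04 - 1.34q = 40.07 + 2.45q → q* = 21.3641.
Gap = |15.6794 − 21.3641| = 5.6847.

5.68 units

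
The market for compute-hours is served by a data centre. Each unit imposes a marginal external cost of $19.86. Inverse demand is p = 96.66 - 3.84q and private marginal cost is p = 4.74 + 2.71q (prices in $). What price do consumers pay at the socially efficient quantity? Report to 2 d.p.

P = $54.41

Social marginal cost = private MC + MEC = 24.60 + 2.71q.
Set SMC = demand: 24.60 + 2.71q = 96.66 - 3.84q → q* = 11.0015.
Consumer price on the demand curve at q*: 96.66 − 3.84×11.0015 = 54.4142.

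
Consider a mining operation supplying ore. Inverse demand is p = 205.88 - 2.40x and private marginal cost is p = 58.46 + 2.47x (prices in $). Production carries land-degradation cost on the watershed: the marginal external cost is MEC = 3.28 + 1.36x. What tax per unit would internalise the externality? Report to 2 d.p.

Social marginal cost = private MC + MEC = 61.74 + 3.83x.
Set SMC = demand: 61.74 + 3.83x = 205.88 - 2.40x → x* = 23.1364.
The Pigouvian tax equals MEC at x*: 3.28 + 1.36×23.1364 = 34.7455.

tax = $34.75 per unit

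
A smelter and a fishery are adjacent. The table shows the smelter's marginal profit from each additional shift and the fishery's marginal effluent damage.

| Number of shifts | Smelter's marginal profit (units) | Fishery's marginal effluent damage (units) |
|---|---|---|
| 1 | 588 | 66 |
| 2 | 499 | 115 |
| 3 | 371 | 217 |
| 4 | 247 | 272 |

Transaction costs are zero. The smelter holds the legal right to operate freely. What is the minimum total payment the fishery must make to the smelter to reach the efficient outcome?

Left alone the smelter would choose level 4 (marginal profit stays positive).
Efficient level: k* = 3 (marginal profit ≥ marginal effluent damage through 3).
The fishery must at least cover the smelter's forgone profit from cutting 4→3: 247 = 247.

247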